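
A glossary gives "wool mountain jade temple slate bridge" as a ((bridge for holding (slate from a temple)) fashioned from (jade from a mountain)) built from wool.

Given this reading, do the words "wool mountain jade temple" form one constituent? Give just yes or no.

no

The top-level split is [wool] [mountain jade temple slate bridge]; the full structure is [wool [[mountain jade] [[temple slate] bridge]]].
"wool mountain jade temple" straddles a constituent boundary, so it is not a single unit.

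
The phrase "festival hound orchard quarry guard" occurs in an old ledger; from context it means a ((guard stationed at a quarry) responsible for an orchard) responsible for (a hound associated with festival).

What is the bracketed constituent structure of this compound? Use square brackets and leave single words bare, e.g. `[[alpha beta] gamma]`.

The outermost head in the paraphrase is "guard" (specifically "orchard quarry guard"), modified by "festival hound".
Inside "festival hound": head "hound", modifier "festival".
Inside "orchard quarry guard": head "guard" (specifically "quarry guard"), modifier "orchard".
Inside "quarry guard": head "guard", modifier "quarry".
Putting it together: [[festival hound] [orchard [quarry guard]]].

[[festival hound] [orchard [quarry guard]]]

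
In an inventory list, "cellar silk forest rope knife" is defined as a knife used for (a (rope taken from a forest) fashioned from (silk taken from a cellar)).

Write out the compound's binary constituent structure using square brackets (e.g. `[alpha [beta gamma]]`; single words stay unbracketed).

The outermost head in the paraphrase is "knife", modified by "cellar silk forest rope".
"cellar silk forest rope" → head "rope" (specifically "forest rope"), modifier "cellar silk".
"cellar silk" → head "silk", modifier "cellar".
"forest rope" → head "rope", modifier "forest".
Assembled: [[[cellar silk] [forest rope]] knife].

[[[cellar silk] [forest rope]] knife]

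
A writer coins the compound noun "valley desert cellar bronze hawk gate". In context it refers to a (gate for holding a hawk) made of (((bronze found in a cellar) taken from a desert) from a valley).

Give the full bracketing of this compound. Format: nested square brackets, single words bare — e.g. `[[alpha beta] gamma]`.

[[valley [desert [cellar bronze]]] [hawk gate]]

The outermost head in the paraphrase is "gate" (specifically "hawk gate"), modified by "valley desert cellar bronze".
"valley desert cellar bronze" → head "bronze" (specifically "desert cellar bronze"), modifier "valley".
"desert cellar bronze" → head "bronze" (specifically "cellar bronze"), modifier "desert".
"cellar bronze" → head "bronze", modifier "cellar".
"hawk gate" → head "gate", modifier "hawk".
Assembled: [[valley [desert [cellar bronze]]] [hawk gate]].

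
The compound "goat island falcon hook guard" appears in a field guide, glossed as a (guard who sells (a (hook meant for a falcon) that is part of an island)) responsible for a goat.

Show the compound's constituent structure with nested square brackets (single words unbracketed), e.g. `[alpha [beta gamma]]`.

Overall it is a kind of guard (specifically "island falcon hook guard"); the modifier is "goat".
Within "island falcon hook guard", the head is "guard" and the modifier is "island falcon hook".
Within "island falcon hook", the head is "hook" (specifically "falcon hook") and the modifier is "island".
Within "falcon hook", the head is "hook" and the modifier is "falcon".
Assembled: [goat [[island [falcon hook]] guard]].

[goat [[island [falcon hook]] guard]]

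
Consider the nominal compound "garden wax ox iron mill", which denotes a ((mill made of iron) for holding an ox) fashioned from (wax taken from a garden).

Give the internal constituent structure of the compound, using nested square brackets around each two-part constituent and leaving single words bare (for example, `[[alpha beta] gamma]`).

[[garden wax] [ox [iron mill]]]

At the top level: head "mill" (specifically "ox iron mill"); modifier "garden wax".
"garden wax" → head "wax", modifier "garden".
"ox iron mill" → head "mill" (specifically "iron mill"), modifier "ox".
"iron mill" → head "mill", modifier "iron".
Assembled: [[garden wax] [ox [iron mill]]].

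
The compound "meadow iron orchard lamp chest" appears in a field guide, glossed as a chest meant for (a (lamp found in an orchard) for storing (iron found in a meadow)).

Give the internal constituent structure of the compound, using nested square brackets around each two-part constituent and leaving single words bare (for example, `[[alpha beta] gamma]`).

Overall it is a kind of chest; the modifier is "meadow iron orchard lamp".
Inside "meadow iron orchard lamp": head "lamp" (specifically "orchard lamp"), modifier "meadow iron".
Inside "meadow iron": head "iron", modifier "meadow".
Inside "orchard lamp": head "lamp", modifier "orchard".
Putting it together: [[[meadow iron] [orchard lamp]] chest].

[[[meadow iron] [orchard lamp]] chest]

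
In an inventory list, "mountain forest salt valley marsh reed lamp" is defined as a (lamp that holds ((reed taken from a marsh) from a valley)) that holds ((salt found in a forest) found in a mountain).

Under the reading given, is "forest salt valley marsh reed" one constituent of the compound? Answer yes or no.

The top-level split is [mountain forest salt] [valley marsh reed lamp]; the full structure is [[mountain [forest salt]] [[valley [marsh reed]] lamp]].
"forest salt valley marsh reed" straddles a constituent boundary, so it is not a single unit.

no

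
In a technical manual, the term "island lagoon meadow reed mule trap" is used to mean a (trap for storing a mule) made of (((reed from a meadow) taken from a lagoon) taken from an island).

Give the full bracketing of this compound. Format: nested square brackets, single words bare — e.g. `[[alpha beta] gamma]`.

[[island [lagoon [meadow reed]]] [mule trap]]

Whole compound: head "trap" (specifically "mule trap"), modifier "island lagoon meadow reed".
"island lagoon meadow reed" → head "reed" (specifically "lagoon meadow reed"), modifier "island".
"lagoon meadow reed" → head "reed" (specifically "meadow reed"), modifier "lagoon".
"meadow reed" → head "reed", modifier "meadow".
"mule trap" → head "trap", modifier "mule".
Putting it together: [[island [lagoon [meadow reed]]] [mule trap]].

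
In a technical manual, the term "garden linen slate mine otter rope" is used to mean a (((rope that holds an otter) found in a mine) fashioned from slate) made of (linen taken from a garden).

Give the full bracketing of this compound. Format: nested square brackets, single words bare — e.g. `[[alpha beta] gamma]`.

[[garden linen] [slate [mine [otter rope]]]]

Whole compound: head "rope" (specifically "slate mine otter rope"), modifier "garden linen".
Within "garden linen", the head is "linen" and the modifier is "garden".
Within "slate mine otter rope", the head is "rope" (specifically "mine otter rope") and the modifier is "slate".
Within "mine otter rope", the head is "rope" (specifically "otter rope") and the modifier is "mine".
Within "otter rope", the head is "rope" and the modifier is "otter".
So the structure is [[garden linen] [slate [mine [otter rope]]]].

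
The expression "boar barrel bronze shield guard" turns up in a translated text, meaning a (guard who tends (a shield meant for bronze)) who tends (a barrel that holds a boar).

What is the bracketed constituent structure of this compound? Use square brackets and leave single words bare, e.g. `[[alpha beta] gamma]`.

At the top level: head "guard" (specifically "bronze shield guard"); modifier "boar barrel".
"boar barrel" → head "barrel", modifier "boar".
"bronze shield guard" → head "guard", modifier "bronze shield".
"bronze shield" → head "shield", modifier "bronze".
So the structure is [[boar barrel] [[bronze shield] guard]].

[[boar barrel] [[bronze shield] guard]]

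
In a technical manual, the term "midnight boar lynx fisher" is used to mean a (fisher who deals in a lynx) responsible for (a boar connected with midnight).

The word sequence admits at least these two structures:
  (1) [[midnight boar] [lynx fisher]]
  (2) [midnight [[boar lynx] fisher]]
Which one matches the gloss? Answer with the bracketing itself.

[[midnight boar] [lynx fisher]]

The paraphrase's head is the "fisher" part ("lynx fisher"); its modifier is "midnight boar".
That top-level split, carried through the inner groups, gives [[midnight boar] [lynx fisher]].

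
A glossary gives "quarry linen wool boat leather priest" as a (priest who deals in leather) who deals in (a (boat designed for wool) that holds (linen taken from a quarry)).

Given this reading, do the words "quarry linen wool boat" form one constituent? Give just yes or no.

The paraphrase groups the words so that "quarry linen wool boat" is one unit: it corresponds to a single parenthesized sub-phrase.
The full structure is [[[quarry linen] [wool boat]] [leather priest]], in which [quarry linen wool boat] is a constituent.

yes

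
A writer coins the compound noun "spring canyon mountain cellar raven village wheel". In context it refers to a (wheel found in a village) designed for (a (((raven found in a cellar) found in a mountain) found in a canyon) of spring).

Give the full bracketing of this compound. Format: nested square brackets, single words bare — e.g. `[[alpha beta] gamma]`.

Overall it is a kind of wheel (specifically "village wheel"); the modifier is "spring canyon mountain cellar raven".
Inside "spring canyon mountain cellar raven": head "raven" (specifically "canyon mountain cellar raven"), modifier "spring".
Inside "canyon mountain cellar raven": head "raven" (specifically "mountain cellar raven"), modifier "canyon".
Inside "mountain cellar raven": head "raven" (specifically "cellar raven"), modifier "mountain".
Inside "cellar raven": head "raven", modifier "cellar".
Inside "village wheel": head "wheel", modifier "village".
So the structure is [[spring [canyon [mountain [cellar raven]]]] [village wheel]].

[[spring [canyon [mountain [cellar raven]]]] [village wheel]]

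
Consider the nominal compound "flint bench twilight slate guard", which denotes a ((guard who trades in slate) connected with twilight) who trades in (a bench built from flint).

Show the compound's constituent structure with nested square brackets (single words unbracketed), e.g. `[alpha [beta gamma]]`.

[[flint bench] [twilight [slate guard]]]

Overall it is a kind of guard (specifically "twilight slate guard"); the modifier is "flint bench".
Inside "flint bench": head "bench", modifier "flint".
Inside "twilight slate guard": head "guard" (specifically "slate guard"), modifier "twilight".
Inside "slate guard": head "guard", modifier "slate".
Assembled: [[flint bench] [twilight [slate guard]]].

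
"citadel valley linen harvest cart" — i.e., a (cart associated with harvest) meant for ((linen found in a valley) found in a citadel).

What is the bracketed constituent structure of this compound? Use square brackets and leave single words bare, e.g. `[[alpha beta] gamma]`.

[[citadel [valley linen]] [harvest cart]]

Overall it is a kind of cart (specifically "harvest cart"); the modifier is "citadel valley linen".
Within "citadel valley linen", the head is "linen" (specifically "valley linen") and the modifier is "citadel".
Within "valley linen", the head is "linen" and the modifier is "valley".
Within "harvest cart", the head is "cart" and the modifier is "harvest".
So the structure is [[citadel [valley linen]] [harvest cart]].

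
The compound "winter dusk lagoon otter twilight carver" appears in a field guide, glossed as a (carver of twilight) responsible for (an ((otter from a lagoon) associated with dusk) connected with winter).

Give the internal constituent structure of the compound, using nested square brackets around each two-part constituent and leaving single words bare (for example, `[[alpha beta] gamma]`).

Whole compound: head "carver" (specifically "twilight carver"), modifier "winter dusk lagoon otter".
"winter dusk lagoon otter" → head "otter" (specifically "dusk lagoon otter"), modifier "winter".
"dusk lagoon otter" → head "otter" (specifically "lagoon otter"), modifier "dusk".
"lagoon otter" → head "otter", modifier "lagoon".
"twilight carver" → head "carver", modifier "twilight".
So the structure is [[winter [dusk [lagoon otter]]] [twilight carver]].

[[winter [dusk [lagoon otter]]] [twilight carver]]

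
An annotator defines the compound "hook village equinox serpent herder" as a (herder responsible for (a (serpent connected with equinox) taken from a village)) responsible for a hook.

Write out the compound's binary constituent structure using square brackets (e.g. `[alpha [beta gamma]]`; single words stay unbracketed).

Overall it is a kind of herder (specifically "village equinox serpent herder"); the modifier is "hook".
"village equinox serpent herder" → head "herder", modifier "village equinox serpent".
"village equinox serpent" → head "serpent" (specifically "equinox serpent"), modifier "village".
"equinox serpent" → head "serpent", modifier "equinox".
So the structure is [hook [[village [equinox serpent]] herder]].

[hook [[village [equinox serpent]] herder]]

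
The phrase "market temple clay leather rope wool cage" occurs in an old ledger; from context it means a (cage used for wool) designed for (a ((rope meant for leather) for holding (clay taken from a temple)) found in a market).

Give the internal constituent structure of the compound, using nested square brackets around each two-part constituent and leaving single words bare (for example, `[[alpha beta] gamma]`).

[[market [[temple clay] [leather rope]]] [wool cage]]

Overall it is a kind of cage (specifically "wool cage"); the modifier is "market temple clay leather rope".
Inside "market temple clay leather rope": head "rope" (specifically "temple clay leather rope"), modifier "market".
Inside "temple clay leather rope": head "rope" (specifically "leather rope"), modifier "temple clay".
Inside "temple clay": head "clay", modifier "temple".
Inside "leather rope": head "rope", modifier "leather".
Inside "wool cage": head "cage", modifier "wool".
Putting it together: [[market [[temple clay] [leather rope]]] [wool cage]].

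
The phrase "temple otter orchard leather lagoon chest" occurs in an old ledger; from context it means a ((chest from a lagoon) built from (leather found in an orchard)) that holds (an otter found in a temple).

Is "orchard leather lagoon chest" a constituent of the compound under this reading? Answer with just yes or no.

The paraphrase groups the words so that "orchard leather lagoon chest" is one unit: it corresponds to a single parenthesized sub-phrase.
The full structure is [[temple otter] [[orchard leather] [lagoon chest]]], in which [orchard leather lagoon chest] is a constituent.

yes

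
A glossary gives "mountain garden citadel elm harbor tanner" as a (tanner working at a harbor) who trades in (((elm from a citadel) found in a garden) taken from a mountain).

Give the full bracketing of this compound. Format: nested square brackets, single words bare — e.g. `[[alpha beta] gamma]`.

[[mountain [garden [citadel elm]]] [harbor tanner]]

Overall it is a kind of tanner (specifically "harbor tanner"); the modifier is "mountain garden citadel elm".
"mountain garden citadel elm" → head "elm" (specifically "garden citadel elm"), modifier "mountain".
"garden citadel elm" → head "elm" (specifically "citadel elm"), modifier "garden".
"citadel elm" → head "elm", modifier "citadel".
"harbor tanner" → head "tanner", modifier "harbor".
Putting it together: [[mountain [garden [citadel elm]]] [harbor tanner]].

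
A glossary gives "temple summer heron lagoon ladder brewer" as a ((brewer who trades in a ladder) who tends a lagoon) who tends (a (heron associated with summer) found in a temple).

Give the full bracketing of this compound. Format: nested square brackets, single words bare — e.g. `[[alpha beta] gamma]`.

[[temple [summer heron]] [lagoon [ladder brewer]]]

The outermost head in the paraphrase is "brewer" (specifically "lagoon ladder brewer"), modified by "temple summer heron".
"temple summer heron" → head "heron" (specifically "summer heron"), modifier "temple".
"summer heron" → head "heron", modifier "summer".
"lagoon ladder brewer" → head "brewer" (specifically "ladder brewer"), modifier "lagoon".
"ladder brewer" → head "brewer", modifier "ladder".
Putting it together: [[temple [summer heron]] [lagoon [ladder brewer]]].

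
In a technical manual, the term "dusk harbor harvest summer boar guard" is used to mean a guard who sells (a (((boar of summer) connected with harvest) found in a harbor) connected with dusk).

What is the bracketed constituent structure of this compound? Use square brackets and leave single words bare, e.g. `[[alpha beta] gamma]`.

Overall it is a kind of guard; the modifier is "dusk harbor harvest summer boar".
"dusk harbor harvest summer boar" → head "boar" (specifically "harbor harvest summer boar"), modifier "dusk".
"harbor harvest summer boar" → head "boar" (specifically "harvest summer boar"), modifier "harbor".
"harvest summer boar" → head "boar" (specifically "summer boar"), modifier "harvest".
"summer boar" → head "boar", modifier "summer".
So the structure is [[dusk [harbor [harvest [summer boar]]]] guard].

[[dusk [harbor [harvest [summer boar]]]] guard]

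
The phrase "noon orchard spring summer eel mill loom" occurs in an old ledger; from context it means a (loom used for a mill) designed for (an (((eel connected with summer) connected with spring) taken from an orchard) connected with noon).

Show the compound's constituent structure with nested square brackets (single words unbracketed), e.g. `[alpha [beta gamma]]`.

[[noon [orchard [spring [summer eel]]]] [mill loom]]

Overall it is a kind of loom (specifically "mill loom"); the modifier is "noon orchard spring summer eel".
Inside "noon orchard spring summer eel": head "eel" (specifically "orchard spring summer eel"), modifier "noon".
Inside "orchard spring summer eel": head "eel" (specifically "spring summer eel"), modifier "orchard".
Inside "spring summer eel": head "eel" (specifically "summer eel"), modifier "spring".
Inside "summer eel": head "eel", modifier "summer".
Inside "mill loom": head "loom", modifier "mill".
Putting it together: [[noon [orchard [spring [summer eel]]]] [mill loom]].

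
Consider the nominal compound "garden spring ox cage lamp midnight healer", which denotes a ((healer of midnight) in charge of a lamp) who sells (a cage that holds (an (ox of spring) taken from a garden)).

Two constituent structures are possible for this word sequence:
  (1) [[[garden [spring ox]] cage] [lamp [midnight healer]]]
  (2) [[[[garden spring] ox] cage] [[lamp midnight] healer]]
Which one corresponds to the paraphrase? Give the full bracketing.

The paraphrase's head is the "healer" part ("lamp midnight healer"); its modifier is "garden spring ox cage".
That top-level split, carried through the inner groups, gives [[[garden [spring ox]] cage] [lamp [midnight healer]]].

[[[garden [spring ox]] cage] [lamp [midnight healer]]]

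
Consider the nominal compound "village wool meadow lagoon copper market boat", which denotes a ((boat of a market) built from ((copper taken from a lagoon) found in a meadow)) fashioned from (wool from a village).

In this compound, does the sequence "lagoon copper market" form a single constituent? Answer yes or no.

no

The top-level split is [village wool] [meadow lagoon copper market boat]; the full structure is [[village wool] [[meadow [lagoon copper]] [market boat]]].
"lagoon copper market" straddles a constituent boundary, so it is not a single unit.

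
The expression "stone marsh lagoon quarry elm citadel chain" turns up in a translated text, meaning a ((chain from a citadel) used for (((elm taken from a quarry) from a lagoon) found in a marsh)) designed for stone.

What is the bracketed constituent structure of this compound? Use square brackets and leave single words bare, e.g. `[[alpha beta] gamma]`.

[stone [[marsh [lagoon [quarry elm]]] [citadel chain]]]

The outermost head in the paraphrase is "chain" (specifically "marsh lagoon quarry elm citadel chain"), modified by "stone".
Inside "marsh lagoon quarry elm citadel chain": head "chain" (specifically "citadel chain"), modifier "marsh lagoon quarry elm".
Inside "marsh lagoon quarry elm": head "elm" (specifically "lagoon quarry elm"), modifier "marsh".
Inside "lagoon quarry elm": head "elm" (specifically "quarry elm"), modifier "lagoon".
Inside "quarry elm": head "elm", modifier "quarry".
Inside "citadel chain": head "chain", modifier "citadel".
Putting it together: [stone [[marsh [lagoon [quarry elm]]] [citadel chain]]].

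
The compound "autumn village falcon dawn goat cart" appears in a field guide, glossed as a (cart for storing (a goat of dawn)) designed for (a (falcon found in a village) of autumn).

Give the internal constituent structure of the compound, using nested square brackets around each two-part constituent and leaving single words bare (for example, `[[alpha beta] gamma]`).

At the top level: head "cart" (specifically "dawn goat cart"); modifier "autumn village falcon".
Within "autumn village falcon", the head is "falcon" (specifically "village falcon") and the modifier is "autumn".
Within "village falcon", the head is "falcon" and the modifier is "village".
Within "dawn goat cart", the head is "cart" and the modifier is "dawn goat".
Within "dawn goat", the head is "goat" and the modifier is "dawn".
Assembled: [[autumn [village falcon]] [[dawn goat] cart]].

[[autumn [village falcon]] [[dawn goat] cart]]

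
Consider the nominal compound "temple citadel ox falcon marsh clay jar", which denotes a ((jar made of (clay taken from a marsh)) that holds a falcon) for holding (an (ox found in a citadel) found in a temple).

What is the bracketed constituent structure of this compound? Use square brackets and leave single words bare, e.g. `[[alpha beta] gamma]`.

[[temple [citadel ox]] [falcon [[marsh clay] jar]]]

The outermost head in the paraphrase is "jar" (specifically "falcon marsh clay jar"), modified by "temple citadel ox".
"temple citadel ox" → head "ox" (specifically "citadel ox"), modifier "temple".
"citadel ox" → head "ox", modifier "citadel".
"falcon marsh clay jar" → head "jar" (specifically "marsh clay jar"), modifier "falcon".
"marsh clay jar" → head "jar", modifier "marsh clay".
"marsh clay" → head "clay", modifier "marsh".
Assembled: [[temple [citadel ox]] [falcon [[marsh clay] jar]]].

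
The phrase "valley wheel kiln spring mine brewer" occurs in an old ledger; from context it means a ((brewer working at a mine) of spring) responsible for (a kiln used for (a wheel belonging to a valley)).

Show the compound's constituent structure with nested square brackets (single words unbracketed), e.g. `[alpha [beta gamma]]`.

Overall it is a kind of brewer (specifically "spring mine brewer"); the modifier is "valley wheel kiln".
Within "valley wheel kiln", the head is "kiln" and the modifier is "valley wheel".
Within "valley wheel", the head is "wheel" and the modifier is "valley".
Within "spring mine brewer", the head is "brewer" (specifically "mine brewer") and the modifier is "spring".
Within "mine brewer", the head is "brewer" and the modifier is "mine".
Putting it together: [[[valley wheel] kiln] [spring [mine brewer]]].

[[[valley wheel] kiln] [spring [mine brewer]]]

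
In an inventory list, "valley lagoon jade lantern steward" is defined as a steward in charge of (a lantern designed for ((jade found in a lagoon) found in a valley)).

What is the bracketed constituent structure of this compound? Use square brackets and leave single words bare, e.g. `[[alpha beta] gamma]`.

The outermost head in the paraphrase is "steward", modified by "valley lagoon jade lantern".
Within "valley lagoon jade lantern", the head is "lantern" and the modifier is "valley lagoon jade".
Within "valley lagoon jade", the head is "jade" (specifically "lagoon jade") and the modifier is "valley".
Within "lagoon jade", the head is "jade" and the modifier is "lagoon".
Putting it together: [[[valley [lagoon jade]] lantern] steward].

[[[valley [lagoon jade]] lantern] steward]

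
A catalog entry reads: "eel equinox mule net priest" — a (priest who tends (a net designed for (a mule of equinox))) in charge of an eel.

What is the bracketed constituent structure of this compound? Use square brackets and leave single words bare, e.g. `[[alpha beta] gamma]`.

Overall it is a kind of priest (specifically "equinox mule net priest"); the modifier is "eel".
"equinox mule net priest" → head "priest", modifier "equinox mule net".
"equinox mule net" → head "net", modifier "equinox mule".
"equinox mule" → head "mule", modifier "equinox".
Putting it together: [eel [[[equinox mule] net] priest]].

[eel [[[equinox mule] net] priest]]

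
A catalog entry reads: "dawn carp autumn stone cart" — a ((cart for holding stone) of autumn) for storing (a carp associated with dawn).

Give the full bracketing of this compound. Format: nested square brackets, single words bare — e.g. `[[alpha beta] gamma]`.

[[dawn carp] [autumn [stone cart]]]

Overall it is a kind of cart (specifically "autumn stone cart"); the modifier is "dawn carp".
"dawn carp" → head "carp", modifier "dawn".
"autumn stone cart" → head "cart" (specifically "stone cart"), modifier "autumn".
"stone cart" → head "cart", modifier "stone".
Assembled: [[dawn carp] [autumn [stone cart]]].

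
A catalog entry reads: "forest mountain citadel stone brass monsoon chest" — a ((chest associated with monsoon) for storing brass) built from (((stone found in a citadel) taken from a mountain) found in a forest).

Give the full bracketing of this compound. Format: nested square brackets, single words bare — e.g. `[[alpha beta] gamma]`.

At the top level: head "chest" (specifically "brass monsoon chest"); modifier "forest mountain citadel stone".
Inside "forest mountain citadel stone": head "stone" (specifically "mountain citadel stone"), modifier "forest".
Inside "mountain citadel stone": head "stone" (specifically "citadel stone"), modifier "mountain".
Inside "citadel stone": head "stone", modifier "citadel".
Inside "brass monsoon chest": head "chest" (specifically "monsoon chest"), modifier "brass".
Inside "monsoon chest": head "chest", modifier "monsoon".
So the structure is [[forest [mountain [citadel stone]]] [brass [monsoon chest]]].

[[forest [mountain [citadel stone]]] [brass [monsoon chest]]]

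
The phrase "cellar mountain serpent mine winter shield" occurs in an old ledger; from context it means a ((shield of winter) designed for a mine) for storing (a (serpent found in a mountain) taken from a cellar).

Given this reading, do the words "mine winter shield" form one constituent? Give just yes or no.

The paraphrase groups the words so that "mine winter shield" is one unit: it corresponds to a single parenthesized sub-phrase.
The full structure is [[cellar [mountain serpent]] [mine [winter shield]]], in which [mine winter shield] is a constituent.

yes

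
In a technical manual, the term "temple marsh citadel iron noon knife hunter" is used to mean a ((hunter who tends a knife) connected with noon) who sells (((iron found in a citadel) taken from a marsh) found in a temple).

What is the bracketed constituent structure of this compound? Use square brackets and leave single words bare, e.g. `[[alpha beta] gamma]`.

[[temple [marsh [citadel iron]]] [noon [knife hunter]]]

Whole compound: head "hunter" (specifically "noon knife hunter"), modifier "temple marsh citadel iron".
"temple marsh citadel iron" → head "iron" (specifically "marsh citadel iron"), modifier "temple".
"marsh citadel iron" → head "iron" (specifically "citadel iron"), modifier "marsh".
"citadel iron" → head "iron", modifier "citadel".
"noon knife hunter" → head "hunter" (specifically "knife hunter"), modifier "noon".
"knife hunter" → head "hunter", modifier "knife".
Assembled: [[temple [marsh [citadel iron]]] [noon [knife hunter]]].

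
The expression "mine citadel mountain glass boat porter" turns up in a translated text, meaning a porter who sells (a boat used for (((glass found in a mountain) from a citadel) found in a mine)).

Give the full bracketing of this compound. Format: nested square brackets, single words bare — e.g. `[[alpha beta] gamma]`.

At the top level: head "porter"; modifier "mine citadel mountain glass boat".
"mine citadel mountain glass boat" → head "boat", modifier "mine citadel mountain glass".
"mine citadel mountain glass" → head "glass" (specifically "citadel mountain glass"), modifier "mine".
"citadel mountain glass" → head "glass" (specifically "mountain glass"), modifier "citadel".
"mountain glass" → head "glass", modifier "mountain".
Putting it together: [[[mine [citadel [mountain glass]]] boat] porter].

[[[mine [citadel [mountain glass]]] boat] porter]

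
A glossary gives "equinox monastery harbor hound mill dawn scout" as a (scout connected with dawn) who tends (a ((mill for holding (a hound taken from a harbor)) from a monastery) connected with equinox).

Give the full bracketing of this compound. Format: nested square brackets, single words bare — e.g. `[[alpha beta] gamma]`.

[[equinox [monastery [[harbor hound] mill]]] [dawn scout]]

Whole compound: head "scout" (specifically "dawn scout"), modifier "equinox monastery harbor hound mill".
"equinox monastery harbor hound mill" → head "mill" (specifically "monastery harbor hound mill"), modifier "equinox".
"monastery harbor hound mill" → head "mill" (specifically "harbor hound mill"), modifier "monastery".
"harbor hound mill" → head "mill", modifier "harbor hound".
"harbor hound" → head "hound", modifier "harbor".
"dawn scout" → head "scout", modifier "dawn".
So the structure is [[equinox [monastery [[harbor hound] mill]]] [dawn scout]].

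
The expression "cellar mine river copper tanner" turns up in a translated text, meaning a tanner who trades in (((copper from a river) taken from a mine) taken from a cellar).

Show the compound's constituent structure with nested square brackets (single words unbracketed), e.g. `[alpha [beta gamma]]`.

[[cellar [mine [river copper]]] tanner]

Whole compound: head "tanner", modifier "cellar mine river copper".
Within "cellar mine river copper", the head is "copper" (specifically "mine river copper") and the modifier is "cellar".
Within "mine river copper", the head is "copper" (specifically "river copper") and the modifier is "mine".
Within "river copper", the head is "copper" and the modifier is "river".
Assembled: [[cellar [mine [river copper]]] tanner].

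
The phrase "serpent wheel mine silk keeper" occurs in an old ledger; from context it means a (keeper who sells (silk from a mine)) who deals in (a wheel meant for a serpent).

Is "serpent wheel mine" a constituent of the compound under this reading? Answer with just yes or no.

The top-level split is [serpent wheel] [mine silk keeper]; the full structure is [[serpent wheel] [[mine silk] keeper]].
"serpent wheel mine" straddles a constituent boundary, so it is not a single unit.

no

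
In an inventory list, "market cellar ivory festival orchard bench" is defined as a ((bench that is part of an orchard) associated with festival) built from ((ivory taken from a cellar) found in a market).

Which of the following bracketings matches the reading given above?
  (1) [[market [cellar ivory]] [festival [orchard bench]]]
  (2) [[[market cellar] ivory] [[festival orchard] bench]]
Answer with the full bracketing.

[[market [cellar ivory]] [festival [orchard bench]]]

The paraphrase's head is the "bench" part ("festival orchard bench"); its modifier is "market cellar ivory".
That top-level split, carried through the inner groups, gives [[market [cellar ivory]] [festival [orchard bench]]].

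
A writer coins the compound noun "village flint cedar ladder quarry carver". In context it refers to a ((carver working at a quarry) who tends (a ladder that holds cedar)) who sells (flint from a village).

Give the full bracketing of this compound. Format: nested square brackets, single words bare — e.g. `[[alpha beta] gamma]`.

The outermost head in the paraphrase is "carver" (specifically "cedar ladder quarry carver"), modified by "village flint".
"village flint" → head "flint", modifier "village".
"cedar ladder quarry carver" → head "carver" (specifically "quarry carver"), modifier "cedar ladder".
"cedar ladder" → head "ladder", modifier "cedar".
"quarry carver" → head "carver", modifier "quarry".
Assembled: [[village flint] [[cedar ladder] [quarry carver]]].

[[village flint] [[cedar ladder] [quarry carver]]]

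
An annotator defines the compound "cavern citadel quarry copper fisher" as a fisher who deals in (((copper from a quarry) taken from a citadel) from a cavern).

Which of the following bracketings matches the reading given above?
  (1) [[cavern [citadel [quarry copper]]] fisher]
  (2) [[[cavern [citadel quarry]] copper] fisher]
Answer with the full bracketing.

The paraphrase's head is the "fisher" part ("fisher"); its modifier is "cavern citadel quarry copper".
That top-level split, carried through the inner groups, gives [[cavern [citadel [quarry copper]]] fisher].

[[cavern [citadel [quarry copper]]] fisher]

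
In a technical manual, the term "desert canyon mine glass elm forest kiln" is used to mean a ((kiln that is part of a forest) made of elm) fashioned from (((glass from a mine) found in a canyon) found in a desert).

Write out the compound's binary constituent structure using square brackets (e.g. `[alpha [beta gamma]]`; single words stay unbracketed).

At the top level: head "kiln" (specifically "elm forest kiln"); modifier "desert canyon mine glass".
"desert canyon mine glass" → head "glass" (specifically "canyon mine glass"), modifier "desert".
"canyon mine glass" → head "glass" (specifically "mine glass"), modifier "canyon".
"mine glass" → head "glass", modifier "mine".
"elm forest kiln" → head "kiln" (specifically "forest kiln"), modifier "elm".
"forest kiln" → head "kiln", modifier "forest".
Assembled: [[desert [canyon [mine glass]]] [elm [forest kiln]]].

[[desert [canyon [mine glass]]] [elm [forest kiln]]]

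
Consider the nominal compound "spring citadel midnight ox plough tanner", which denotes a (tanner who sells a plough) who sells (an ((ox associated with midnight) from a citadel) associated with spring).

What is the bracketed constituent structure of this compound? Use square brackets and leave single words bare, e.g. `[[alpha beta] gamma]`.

[[spring [citadel [midnight ox]]] [plough tanner]]

The outermost head in the paraphrase is "tanner" (specifically "plough tanner"), modified by "spring citadel midnight ox".
Within "spring citadel midnight ox", the head is "ox" (specifically "citadel midnight ox") and the modifier is "spring".
Within "citadel midnight ox", the head is "ox" (specifically "midnight ox") and the modifier is "citadel".
Within "midnight ox", the head is "ox" and the modifier is "midnight".
Within "plough tanner", the head is "tanner" and the modifier is "plough".
Putting it together: [[spring [citadel [midnight ox]]] [plough tanner]].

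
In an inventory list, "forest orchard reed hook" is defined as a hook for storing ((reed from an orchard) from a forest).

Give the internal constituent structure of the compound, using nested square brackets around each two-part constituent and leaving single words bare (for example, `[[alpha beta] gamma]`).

At the top level: head "hook"; modifier "forest orchard reed".
Inside "forest orchard reed": head "reed" (specifically "orchard reed"), modifier "forest".
Inside "orchard reed": head "reed", modifier "orchard".
So the structure is [[forest [orchard reed]] hook].

[[forest [orchard reed]] hook]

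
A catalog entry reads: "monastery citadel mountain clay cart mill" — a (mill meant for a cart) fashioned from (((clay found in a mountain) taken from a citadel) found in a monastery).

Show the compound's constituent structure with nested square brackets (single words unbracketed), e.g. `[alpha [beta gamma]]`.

Whole compound: head "mill" (specifically "cart mill"), modifier "monastery citadel mountain clay".
"monastery citadel mountain clay" → head "clay" (specifically "citadel mountain clay"), modifier "monastery".
"citadel mountain clay" → head "clay" (specifically "mountain clay"), modifier "citadel".
"mountain clay" → head "clay", modifier "mountain".
"cart mill" → head "mill", modifier "cart".
Assembled: [[monastery [citadel [mountain clay]]] [cart mill]].

[[monastery [citadel [mountain clay]]] [cart mill]]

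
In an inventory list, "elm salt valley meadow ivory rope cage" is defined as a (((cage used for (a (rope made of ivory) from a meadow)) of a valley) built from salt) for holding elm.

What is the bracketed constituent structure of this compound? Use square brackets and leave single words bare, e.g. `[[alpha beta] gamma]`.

At the top level: head "cage" (specifically "salt valley meadow ivory rope cage"); modifier "elm".
"salt valley meadow ivory rope cage" → head "cage" (specifically "valley meadow ivory rope cage"), modifier "salt".
"valley meadow ivory rope cage" → head "cage" (specifically "meadow ivory rope cage"), modifier "valley".
"meadow ivory rope cage" → head "cage", modifier "meadow ivory rope".
"meadow ivory rope" → head "rope" (specifically "ivory rope"), modifier "meadow".
"ivory rope" → head "rope", modifier "ivory".
Putting it together: [elm [salt [valley [[meadow [ivory rope]] cage]]]].

[elm [salt [valley [[meadow [ivory rope]] cage]]]]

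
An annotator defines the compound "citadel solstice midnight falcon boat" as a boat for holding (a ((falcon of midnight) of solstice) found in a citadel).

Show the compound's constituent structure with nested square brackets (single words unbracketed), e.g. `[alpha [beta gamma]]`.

[[citadel [solstice [midnight falcon]]] boat]

Overall it is a kind of boat; the modifier is "citadel solstice midnight falcon".
"citadel solstice midnight falcon" → head "falcon" (specifically "solstice midnight falcon"), modifier "citadel".
"solstice midnight falcon" → head "falcon" (specifically "midnight falcon"), modifier "solstice".
"midnight falcon" → head "falcon", modifier "midnight".
So the structure is [[citadel [solstice [midnight falcon]]] boat].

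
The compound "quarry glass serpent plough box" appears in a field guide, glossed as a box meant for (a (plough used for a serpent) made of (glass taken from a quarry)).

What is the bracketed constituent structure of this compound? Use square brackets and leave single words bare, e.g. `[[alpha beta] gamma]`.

The outermost head in the paraphrase is "box", modified by "quarry glass serpent plough".
"quarry glass serpent plough" → head "plough" (specifically "serpent plough"), modifier "quarry glass".
"quarry glass" → head "glass", modifier "quarry".
"serpent plough" → head "plough", modifier "serpent".
Putting it together: [[[quarry glass] [serpent plough]] box].

[[[quarry glass] [serpent plough]] box]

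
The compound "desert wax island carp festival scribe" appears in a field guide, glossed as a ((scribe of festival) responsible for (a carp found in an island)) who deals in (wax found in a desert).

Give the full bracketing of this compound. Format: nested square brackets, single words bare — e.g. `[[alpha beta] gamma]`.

[[desert wax] [[island carp] [festival scribe]]]

Overall it is a kind of scribe (specifically "island carp festival scribe"); the modifier is "desert wax".
Inside "desert wax": head "wax", modifier "desert".
Inside "island carp festival scribe": head "scribe" (specifically "festival scribe"), modifier "island carp".
Inside "island carp": head "carp", modifier "island".
Inside "festival scribe": head "scribe", modifier "festival".
So the structure is [[desert wax] [[island carp] [festival scribe]]].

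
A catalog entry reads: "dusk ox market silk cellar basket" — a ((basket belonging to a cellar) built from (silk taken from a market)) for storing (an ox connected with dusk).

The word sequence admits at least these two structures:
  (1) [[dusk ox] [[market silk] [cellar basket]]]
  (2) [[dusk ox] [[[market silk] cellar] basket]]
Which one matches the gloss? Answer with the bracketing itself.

The paraphrase's head is the "basket" part ("market silk cellar basket"); its modifier is "dusk ox".
That top-level split, carried through the inner groups, gives [[dusk ox] [[market silk] [cellar basket]]].

[[dusk ox] [[market silk] [cellar basket]]]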